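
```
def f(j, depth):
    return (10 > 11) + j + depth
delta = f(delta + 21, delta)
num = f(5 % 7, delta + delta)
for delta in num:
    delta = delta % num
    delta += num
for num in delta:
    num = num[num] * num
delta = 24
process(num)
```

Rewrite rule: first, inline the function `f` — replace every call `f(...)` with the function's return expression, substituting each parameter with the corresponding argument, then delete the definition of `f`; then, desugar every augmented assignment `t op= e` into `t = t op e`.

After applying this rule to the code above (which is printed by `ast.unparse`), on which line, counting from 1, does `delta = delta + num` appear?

5

Transformed code:
delta = (10 > 11) + (delta + 21) + delta
num = (10 > 11) + 5 % 7 + (delta + delta)
for delta in num:
    delta = delta % num
    delta = delta + num
for num in delta:
    num = num[num] * num
delta = 24
process(num)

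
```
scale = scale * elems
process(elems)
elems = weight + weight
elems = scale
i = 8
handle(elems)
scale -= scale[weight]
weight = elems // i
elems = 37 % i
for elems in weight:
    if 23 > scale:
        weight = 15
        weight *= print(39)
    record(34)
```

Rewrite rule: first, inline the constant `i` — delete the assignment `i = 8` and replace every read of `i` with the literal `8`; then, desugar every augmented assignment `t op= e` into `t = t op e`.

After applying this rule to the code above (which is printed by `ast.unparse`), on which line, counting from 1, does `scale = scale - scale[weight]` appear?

Transformed code:
scale = scale * elems
process(elems)
elems = weight + weight
elems = scale
handle(elems)
scale = scale - scale[weight]
weight = elems // 8
elems = 37 % 8
for elems in weight:
    if 23 > scale:
        weight = 15
        weight = weight * print(39)
    record(34)

6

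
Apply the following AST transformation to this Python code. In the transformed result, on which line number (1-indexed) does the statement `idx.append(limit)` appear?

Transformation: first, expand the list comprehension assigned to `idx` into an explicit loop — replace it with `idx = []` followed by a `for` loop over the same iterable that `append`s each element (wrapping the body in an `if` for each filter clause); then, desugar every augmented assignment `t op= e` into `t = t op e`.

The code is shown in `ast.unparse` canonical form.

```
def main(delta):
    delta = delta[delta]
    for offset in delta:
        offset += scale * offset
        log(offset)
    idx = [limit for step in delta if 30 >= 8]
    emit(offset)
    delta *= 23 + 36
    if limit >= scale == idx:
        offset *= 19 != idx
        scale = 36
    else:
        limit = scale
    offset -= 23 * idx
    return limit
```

9

Transformed code:
def main(delta):
    delta = delta[delta]
    for offset in delta:
        offset = offset + scale * offset
        log(offset)
    idx = []
    for step in delta:
        if 30 >= 8:
            idx.append(limit)
    emit(offset)
    delta = delta * (23 + 36)
    if limit >= scale == idx:
        offset = offset * (19 != idx)
        scale = 36
    else:
        limit = scale
    offset = offset - 23 * idx
    return limit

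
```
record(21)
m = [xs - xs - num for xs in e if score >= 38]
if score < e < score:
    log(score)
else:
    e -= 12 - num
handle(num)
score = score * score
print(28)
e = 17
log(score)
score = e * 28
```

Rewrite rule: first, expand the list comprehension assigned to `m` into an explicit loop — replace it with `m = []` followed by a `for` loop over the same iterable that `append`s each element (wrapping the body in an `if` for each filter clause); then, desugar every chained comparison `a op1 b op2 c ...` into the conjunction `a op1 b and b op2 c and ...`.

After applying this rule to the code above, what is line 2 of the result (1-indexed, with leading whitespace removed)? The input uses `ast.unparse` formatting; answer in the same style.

m = []

Transformed code:
record(21)
m = []
for xs in e:
    if score >= 38:
        m.append(xs - xs - num)
if score < e and e < score:
    log(score)
else:
    e -= 12 - num
handle(num)
score = score * score
print(28)
e = 17
log(score)
score = e * 28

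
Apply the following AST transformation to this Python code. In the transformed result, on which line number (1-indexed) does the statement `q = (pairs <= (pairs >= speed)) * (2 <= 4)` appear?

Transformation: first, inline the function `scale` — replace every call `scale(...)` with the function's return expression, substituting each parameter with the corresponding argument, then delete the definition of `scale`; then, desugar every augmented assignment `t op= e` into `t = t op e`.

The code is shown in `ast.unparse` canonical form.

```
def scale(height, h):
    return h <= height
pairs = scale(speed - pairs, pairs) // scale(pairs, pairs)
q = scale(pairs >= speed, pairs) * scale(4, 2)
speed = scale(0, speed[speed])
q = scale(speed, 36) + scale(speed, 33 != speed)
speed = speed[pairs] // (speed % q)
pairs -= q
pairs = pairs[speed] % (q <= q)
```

2

Transformed code:
pairs = (pairs <= speed - pairs) // (pairs <= pairs)
q = (pairs <= (pairs >= speed)) * (2 <= 4)
speed = speed[speed] <= 0
q = (36 <= speed) + ((33 != speed) <= speed)
speed = speed[pairs] // (speed % q)
pairs = pairs - q
pairs = pairs[speed] % (q <= q)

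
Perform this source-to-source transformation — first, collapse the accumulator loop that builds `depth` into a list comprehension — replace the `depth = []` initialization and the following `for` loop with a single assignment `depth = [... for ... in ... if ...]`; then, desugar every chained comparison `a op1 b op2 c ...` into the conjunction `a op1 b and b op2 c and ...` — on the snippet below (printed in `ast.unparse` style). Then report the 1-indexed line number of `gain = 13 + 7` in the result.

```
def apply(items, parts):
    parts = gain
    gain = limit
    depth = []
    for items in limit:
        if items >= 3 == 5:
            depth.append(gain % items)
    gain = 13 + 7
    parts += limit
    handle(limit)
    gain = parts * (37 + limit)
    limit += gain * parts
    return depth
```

5

Transformed code:
def apply(items, parts):
    parts = gain
    gain = limit
    depth = [gain % items for items in limit if items >= 3 and 3 == 5]
    gain = 13 + 7
    parts += limit
    handle(limit)
    gain = parts * (37 + limit)
    limit += gain * parts
    return depth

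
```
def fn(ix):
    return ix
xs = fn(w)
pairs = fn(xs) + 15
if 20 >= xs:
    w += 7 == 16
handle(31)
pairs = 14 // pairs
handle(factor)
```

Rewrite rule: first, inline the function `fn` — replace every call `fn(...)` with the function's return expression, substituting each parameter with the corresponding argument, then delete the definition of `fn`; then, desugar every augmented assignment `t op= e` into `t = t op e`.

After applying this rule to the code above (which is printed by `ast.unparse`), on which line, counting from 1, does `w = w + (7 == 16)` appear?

4

Transformed code:
xs = w
pairs = xs + 15
if 20 >= xs:
    w = w + (7 == 16)
handle(31)
pairs = 14 // pairs
handle(factor)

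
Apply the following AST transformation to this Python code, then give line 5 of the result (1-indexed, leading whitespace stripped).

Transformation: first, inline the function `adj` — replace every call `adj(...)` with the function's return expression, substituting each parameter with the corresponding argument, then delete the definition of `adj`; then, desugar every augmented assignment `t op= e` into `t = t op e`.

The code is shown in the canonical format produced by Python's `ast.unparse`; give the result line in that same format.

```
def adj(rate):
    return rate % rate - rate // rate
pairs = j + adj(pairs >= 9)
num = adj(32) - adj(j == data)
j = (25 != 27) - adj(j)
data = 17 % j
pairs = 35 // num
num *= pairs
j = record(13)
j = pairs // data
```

pairs = 35 // num

Transformed code:
pairs = j + ((pairs >= 9) % (pairs >= 9) - (pairs >= 9) // (pairs >= 9))
num = 32 % 32 - 32 // 32 - ((j == data) % (j == data) - (j == data) // (j == data))
j = (25 != 27) - (j % j - j // j)
data = 17 % j
pairs = 35 // num
num = num * pairs
j = record(13)
j = pairs // data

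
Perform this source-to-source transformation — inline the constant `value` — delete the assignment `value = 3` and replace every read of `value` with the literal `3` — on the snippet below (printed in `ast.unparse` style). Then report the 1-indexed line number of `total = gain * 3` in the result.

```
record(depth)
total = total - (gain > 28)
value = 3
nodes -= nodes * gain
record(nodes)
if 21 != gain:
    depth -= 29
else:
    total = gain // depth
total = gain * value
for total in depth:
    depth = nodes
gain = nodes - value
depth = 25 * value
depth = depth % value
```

Transformed code:
record(depth)
total = total - (gain > 28)
nodes -= nodes * gain
record(nodes)
if 21 != gain:
    depth -= 29
else:
    total = gain // depth
total = gain * 3
for total in depth:
    depth = nodes
gain = nodes - 3
depth = 25 * 3
depth = depth % 3

9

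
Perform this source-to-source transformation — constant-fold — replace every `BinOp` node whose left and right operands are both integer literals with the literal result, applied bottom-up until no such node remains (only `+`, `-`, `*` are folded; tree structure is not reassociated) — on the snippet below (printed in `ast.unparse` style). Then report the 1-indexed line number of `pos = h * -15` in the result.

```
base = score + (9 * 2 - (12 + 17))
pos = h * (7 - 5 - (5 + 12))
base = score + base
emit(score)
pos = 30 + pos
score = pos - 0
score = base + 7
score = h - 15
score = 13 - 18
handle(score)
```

2

Transformed code:
base = score + -11
pos = h * -15
base = score + base
emit(score)
pos = 30 + pos
score = pos - 0
score = base + 7
score = h - 15
score = -5
handle(score)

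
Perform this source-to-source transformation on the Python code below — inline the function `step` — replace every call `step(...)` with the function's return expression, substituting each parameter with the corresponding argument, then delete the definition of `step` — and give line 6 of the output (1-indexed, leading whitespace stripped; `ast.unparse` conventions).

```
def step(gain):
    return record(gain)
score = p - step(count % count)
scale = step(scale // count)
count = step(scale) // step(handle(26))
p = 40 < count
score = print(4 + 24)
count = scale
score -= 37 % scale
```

Transformed code:
score = p - record(count % count)
scale = record(scale // count)
count = record(scale) // record(handle(26))
p = 40 < count
score = print(4 + 24)
count = scale
score -= 37 % scale

count = scale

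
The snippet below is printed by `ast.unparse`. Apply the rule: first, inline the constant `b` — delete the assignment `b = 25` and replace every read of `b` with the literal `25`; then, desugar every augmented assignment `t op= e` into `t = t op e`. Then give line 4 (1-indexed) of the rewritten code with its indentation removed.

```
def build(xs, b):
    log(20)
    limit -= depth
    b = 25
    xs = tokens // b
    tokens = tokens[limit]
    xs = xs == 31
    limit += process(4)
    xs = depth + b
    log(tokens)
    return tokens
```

xs = tokens // 25

Transformed code:
def build(xs, b):
    log(20)
    limit = limit - depth
    xs = tokens // 25
    tokens = tokens[limit]
    xs = xs == 31
    limit = limit + process(4)
    xs = depth + 25
    log(tokens)
    return tokens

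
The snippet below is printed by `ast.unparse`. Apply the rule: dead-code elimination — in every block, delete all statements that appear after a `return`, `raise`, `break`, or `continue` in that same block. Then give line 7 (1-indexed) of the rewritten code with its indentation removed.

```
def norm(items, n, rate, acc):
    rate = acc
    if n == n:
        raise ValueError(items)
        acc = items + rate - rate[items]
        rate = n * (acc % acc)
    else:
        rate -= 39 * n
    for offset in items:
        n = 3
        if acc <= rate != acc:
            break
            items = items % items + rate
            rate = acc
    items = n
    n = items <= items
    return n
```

for offset in items:

Transformed code:
def norm(items, n, rate, acc):
    rate = acc
    if n == n:
        raise ValueError(items)
    else:
        rate -= 39 * n
    for offset in items:
        n = 3
        if acc <= rate != acc:
            break
    items = n
    n = items <= items
    return n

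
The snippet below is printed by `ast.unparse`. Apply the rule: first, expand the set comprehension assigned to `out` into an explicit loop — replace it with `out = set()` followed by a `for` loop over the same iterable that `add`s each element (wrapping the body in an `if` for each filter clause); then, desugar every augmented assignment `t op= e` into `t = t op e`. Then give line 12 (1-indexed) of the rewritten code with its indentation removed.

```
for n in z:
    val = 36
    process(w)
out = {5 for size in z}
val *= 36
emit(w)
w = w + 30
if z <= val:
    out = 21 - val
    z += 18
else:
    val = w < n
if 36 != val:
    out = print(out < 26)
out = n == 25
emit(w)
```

z = z + 18

Transformed code:
for n in z:
    val = 36
    process(w)
out = set()
for size in z:
    out.add(5)
val = val * 36
emit(w)
w = w + 30
if z <= val:
    out = 21 - val
    z = z + 18
else:
    val = w < n
if 36 != val:
    out = print(out < 26)
out = n == 25
emit(w)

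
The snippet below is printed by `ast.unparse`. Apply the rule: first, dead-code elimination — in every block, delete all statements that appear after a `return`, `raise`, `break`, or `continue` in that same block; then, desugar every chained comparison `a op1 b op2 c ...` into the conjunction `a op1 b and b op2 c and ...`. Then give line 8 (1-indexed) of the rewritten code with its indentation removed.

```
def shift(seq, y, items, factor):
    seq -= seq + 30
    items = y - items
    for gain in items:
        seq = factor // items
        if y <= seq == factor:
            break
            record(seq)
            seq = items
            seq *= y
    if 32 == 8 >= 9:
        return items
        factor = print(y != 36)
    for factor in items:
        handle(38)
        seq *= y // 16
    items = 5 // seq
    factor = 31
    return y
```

if 32 == 8 and 8 >= 9:

Transformed code:
def shift(seq, y, items, factor):
    seq -= seq + 30
    items = y - items
    for gain in items:
        seq = factor // items
        if y <= seq and seq == factor:
            break
    if 32 == 8 and 8 >= 9:
        return items
    for factor in items:
        handle(38)
        seq *= y // 16
    items = 5 // seq
    factor = 31
    return y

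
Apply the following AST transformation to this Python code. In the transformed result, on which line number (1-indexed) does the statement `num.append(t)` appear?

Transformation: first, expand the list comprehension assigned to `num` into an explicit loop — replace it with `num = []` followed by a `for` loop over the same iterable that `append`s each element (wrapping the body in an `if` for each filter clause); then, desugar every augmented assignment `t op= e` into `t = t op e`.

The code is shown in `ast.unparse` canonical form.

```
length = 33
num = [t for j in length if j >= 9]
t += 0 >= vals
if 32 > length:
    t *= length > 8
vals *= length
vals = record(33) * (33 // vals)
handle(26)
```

5

Transformed code:
length = 33
num = []
for j in length:
    if j >= 9:
        num.append(t)
t = t + (0 >= vals)
if 32 > length:
    t = t * (length > 8)
vals = vals * length
vals = record(33) * (33 // vals)
handle(26)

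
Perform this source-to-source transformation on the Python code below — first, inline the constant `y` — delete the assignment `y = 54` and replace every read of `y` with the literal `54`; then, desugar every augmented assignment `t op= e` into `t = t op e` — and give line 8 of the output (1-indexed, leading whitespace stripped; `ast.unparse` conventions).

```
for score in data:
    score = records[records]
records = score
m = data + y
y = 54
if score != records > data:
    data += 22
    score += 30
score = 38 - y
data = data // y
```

Transformed code:
for score in data:
    score = records[records]
records = score
m = data + 54
if score != records > data:
    data = data + 22
    score = score + 30
score = 38 - 54
data = data // 54

score = 38 - 54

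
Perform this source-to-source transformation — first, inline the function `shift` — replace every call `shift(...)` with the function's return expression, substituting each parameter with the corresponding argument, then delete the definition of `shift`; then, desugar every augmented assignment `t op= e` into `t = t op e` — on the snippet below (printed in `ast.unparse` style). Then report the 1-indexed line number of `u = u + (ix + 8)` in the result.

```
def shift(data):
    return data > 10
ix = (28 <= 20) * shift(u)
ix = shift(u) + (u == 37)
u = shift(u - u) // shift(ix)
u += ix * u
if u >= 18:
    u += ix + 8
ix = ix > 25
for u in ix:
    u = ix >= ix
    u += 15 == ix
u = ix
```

Transformed code:
ix = (28 <= 20) * (u > 10)
ix = (u > 10) + (u == 37)
u = (u - u > 10) // (ix > 10)
u = u + ix * u
if u >= 18:
    u = u + (ix + 8)
ix = ix > 25
for u in ix:
    u = ix >= ix
    u = u + (15 == ix)
u = ix

6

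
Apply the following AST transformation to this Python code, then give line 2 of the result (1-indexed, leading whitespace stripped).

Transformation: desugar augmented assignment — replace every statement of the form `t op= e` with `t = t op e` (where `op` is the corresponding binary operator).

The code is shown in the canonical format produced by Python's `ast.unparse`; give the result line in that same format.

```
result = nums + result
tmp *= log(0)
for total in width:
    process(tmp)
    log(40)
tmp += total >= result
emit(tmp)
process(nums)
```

tmp = tmp * log(0)

Transformed code:
result = nums + result
tmp = tmp * log(0)
for total in width:
    process(tmp)
    log(40)
tmp = tmp + (total >= result)
emit(tmp)
process(nums)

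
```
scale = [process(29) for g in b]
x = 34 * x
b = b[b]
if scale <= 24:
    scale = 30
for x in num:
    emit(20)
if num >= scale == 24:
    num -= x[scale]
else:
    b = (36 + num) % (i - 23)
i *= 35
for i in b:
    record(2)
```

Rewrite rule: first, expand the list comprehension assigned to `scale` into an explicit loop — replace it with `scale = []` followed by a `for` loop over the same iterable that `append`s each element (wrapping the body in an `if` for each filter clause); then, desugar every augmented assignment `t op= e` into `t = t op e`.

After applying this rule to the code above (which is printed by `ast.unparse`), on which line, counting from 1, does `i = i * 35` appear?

14

Transformed code:
scale = []
for g in b:
    scale.append(process(29))
x = 34 * x
b = b[b]
if scale <= 24:
    scale = 30
for x in num:
    emit(20)
if num >= scale == 24:
    num = num - x[scale]
else:
    b = (36 + num) % (i - 23)
i = i * 35
for i in b:
    record(2)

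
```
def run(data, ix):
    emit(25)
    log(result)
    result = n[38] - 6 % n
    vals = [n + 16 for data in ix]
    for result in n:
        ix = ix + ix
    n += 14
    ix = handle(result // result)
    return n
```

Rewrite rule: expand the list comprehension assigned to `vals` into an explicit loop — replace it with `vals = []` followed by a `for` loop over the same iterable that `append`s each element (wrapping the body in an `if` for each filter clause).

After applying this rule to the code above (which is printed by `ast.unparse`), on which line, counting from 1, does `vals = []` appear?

5

Transformed code:
def run(data, ix):
    emit(25)
    log(result)
    result = n[38] - 6 % n
    vals = []
    for data in ix:
        vals.append(n + 16)
    for result in n:
        ix = ix + ix
    n += 14
    ix = handle(result // result)
    return n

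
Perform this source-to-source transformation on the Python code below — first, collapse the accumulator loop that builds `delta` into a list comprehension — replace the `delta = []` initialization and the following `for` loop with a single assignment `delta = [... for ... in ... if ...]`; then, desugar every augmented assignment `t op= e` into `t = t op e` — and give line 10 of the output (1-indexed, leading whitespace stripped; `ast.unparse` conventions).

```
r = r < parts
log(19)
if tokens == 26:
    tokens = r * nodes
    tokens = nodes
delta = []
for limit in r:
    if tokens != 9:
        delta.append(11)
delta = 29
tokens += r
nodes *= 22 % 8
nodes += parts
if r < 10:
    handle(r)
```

Transformed code:
r = r < parts
log(19)
if tokens == 26:
    tokens = r * nodes
    tokens = nodes
delta = [11 for limit in r if tokens != 9]
delta = 29
tokens = tokens + r
nodes = nodes * (22 % 8)
nodes = nodes + parts
if r < 10:
    handle(r)

nodes = nodes + parts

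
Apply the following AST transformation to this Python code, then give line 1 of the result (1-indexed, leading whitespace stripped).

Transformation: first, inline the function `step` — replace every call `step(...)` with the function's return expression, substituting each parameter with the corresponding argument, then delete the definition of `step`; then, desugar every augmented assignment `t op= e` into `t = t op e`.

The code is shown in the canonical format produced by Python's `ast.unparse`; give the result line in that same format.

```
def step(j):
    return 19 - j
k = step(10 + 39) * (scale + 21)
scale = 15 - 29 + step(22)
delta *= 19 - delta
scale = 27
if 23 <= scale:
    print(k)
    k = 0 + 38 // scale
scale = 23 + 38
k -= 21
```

Transformed code:
k = (19 - (10 + 39)) * (scale + 21)
scale = 15 - 29 + (19 - 22)
delta = delta * (19 - delta)
scale = 27
if 23 <= scale:
    print(k)
    k = 0 + 38 // scale
scale = 23 + 38
k = k - 21

k = (19 - (10 + 39)) * (scale + 21)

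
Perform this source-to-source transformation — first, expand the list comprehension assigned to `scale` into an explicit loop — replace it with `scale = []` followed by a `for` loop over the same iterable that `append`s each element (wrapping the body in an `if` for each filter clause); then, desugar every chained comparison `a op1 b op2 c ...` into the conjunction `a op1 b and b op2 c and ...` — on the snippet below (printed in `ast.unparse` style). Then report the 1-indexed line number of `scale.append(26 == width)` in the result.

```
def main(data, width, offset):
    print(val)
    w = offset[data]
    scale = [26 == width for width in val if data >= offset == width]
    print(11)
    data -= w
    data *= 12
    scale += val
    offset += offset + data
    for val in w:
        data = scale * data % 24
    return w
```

7

Transformed code:
def main(data, width, offset):
    print(val)
    w = offset[data]
    scale = []
    for width in val:
        if data >= offset and offset == width:
            scale.append(26 == width)
    print(11)
    data -= w
    data *= 12
    scale += val
    offset += offset + data
    for val in w:
        data = scale * data % 24
    return w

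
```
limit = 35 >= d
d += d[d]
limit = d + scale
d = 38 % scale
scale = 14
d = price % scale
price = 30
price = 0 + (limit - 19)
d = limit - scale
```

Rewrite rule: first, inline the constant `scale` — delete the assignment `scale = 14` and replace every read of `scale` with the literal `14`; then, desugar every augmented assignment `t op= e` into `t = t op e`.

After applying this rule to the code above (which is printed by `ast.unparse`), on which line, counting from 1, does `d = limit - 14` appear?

8

Transformed code:
limit = 35 >= d
d = d + d[d]
limit = d + 14
d = 38 % 14
d = price % 14
price = 30
price = 0 + (limit - 19)
d = limit - 14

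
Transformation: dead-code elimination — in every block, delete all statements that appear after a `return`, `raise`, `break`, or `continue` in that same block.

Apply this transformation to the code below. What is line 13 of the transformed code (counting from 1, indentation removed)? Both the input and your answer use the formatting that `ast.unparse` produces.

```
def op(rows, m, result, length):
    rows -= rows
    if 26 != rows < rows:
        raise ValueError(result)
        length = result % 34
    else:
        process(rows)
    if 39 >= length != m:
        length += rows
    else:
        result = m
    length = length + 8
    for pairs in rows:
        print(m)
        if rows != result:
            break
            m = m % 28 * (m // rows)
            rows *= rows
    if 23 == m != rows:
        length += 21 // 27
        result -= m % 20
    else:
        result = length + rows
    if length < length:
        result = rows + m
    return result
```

print(m)

Transformed code:
def op(rows, m, result, length):
    rows -= rows
    if 26 != rows < rows:
        raise ValueError(result)
    else:
        process(rows)
    if 39 >= length != m:
        length += rows
    else:
        result = m
    length = length + 8
    for pairs in rows:
        print(m)
        if rows != result:
            break
    if 23 == m != rows:
        length += 21 // 27
        result -= m % 20
    else:
        result = length + rows
    if length < length:
        result = rows + m
    return result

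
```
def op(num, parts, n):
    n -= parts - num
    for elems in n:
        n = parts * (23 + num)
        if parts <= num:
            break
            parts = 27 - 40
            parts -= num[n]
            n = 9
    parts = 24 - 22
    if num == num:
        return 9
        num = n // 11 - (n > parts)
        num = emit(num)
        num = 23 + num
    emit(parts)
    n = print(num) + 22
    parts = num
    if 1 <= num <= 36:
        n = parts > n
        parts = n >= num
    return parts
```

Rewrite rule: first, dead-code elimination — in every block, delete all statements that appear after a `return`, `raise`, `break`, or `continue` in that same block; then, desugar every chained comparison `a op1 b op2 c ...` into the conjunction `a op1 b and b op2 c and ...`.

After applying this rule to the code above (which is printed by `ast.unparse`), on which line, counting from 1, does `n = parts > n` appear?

Transformed code:
def op(num, parts, n):
    n -= parts - num
    for elems in n:
        n = parts * (23 + num)
        if parts <= num:
            break
    parts = 24 - 22
    if num == num:
        return 9
    emit(parts)
    n = print(num) + 22
    parts = num
    if 1 <= num and num <= 36:
        n = parts > n
        parts = n >= num
    return parts

14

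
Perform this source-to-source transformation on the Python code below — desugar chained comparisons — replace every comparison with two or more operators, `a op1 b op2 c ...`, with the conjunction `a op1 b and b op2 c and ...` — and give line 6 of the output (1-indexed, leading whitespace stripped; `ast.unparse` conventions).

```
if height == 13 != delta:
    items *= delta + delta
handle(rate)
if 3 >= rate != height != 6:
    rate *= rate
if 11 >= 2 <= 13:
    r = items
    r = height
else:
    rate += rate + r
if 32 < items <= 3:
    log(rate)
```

if 11 >= 2 and 2 <= 13:

Transformed code:
if height == 13 and 13 != delta:
    items *= delta + delta
handle(rate)
if 3 >= rate and rate != height and (height != 6):
    rate *= rate
if 11 >= 2 and 2 <= 13:
    r = items
    r = height
else:
    rate += rate + r
if 32 < items and items <= 3:
    log(rate)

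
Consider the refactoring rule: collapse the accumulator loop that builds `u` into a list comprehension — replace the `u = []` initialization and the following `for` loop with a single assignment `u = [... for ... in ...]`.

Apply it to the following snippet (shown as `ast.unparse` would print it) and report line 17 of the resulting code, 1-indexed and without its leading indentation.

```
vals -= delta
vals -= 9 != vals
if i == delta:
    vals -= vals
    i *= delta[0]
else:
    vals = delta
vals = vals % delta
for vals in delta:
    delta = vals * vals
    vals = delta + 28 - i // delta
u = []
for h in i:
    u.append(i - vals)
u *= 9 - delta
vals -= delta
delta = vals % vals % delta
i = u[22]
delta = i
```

Transformed code:
vals -= delta
vals -= 9 != vals
if i == delta:
    vals -= vals
    i *= delta[0]
else:
    vals = delta
vals = vals % delta
for vals in delta:
    delta = vals * vals
    vals = delta + 28 - i // delta
u = [i - vals for h in i]
u *= 9 - delta
vals -= delta
delta = vals % vals % delta
i = u[22]
delta = i

delta = i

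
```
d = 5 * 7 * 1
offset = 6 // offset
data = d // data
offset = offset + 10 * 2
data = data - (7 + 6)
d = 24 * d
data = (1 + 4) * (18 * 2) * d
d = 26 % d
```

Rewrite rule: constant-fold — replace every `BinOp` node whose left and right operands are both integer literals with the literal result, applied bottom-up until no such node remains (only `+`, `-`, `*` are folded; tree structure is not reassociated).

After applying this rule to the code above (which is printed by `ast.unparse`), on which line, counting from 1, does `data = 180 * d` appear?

Transformed code:
d = 35
offset = 6 // offset
data = d // data
offset = offset + 20
data = data - 13
d = 24 * d
data = 180 * d
d = 26 % d

7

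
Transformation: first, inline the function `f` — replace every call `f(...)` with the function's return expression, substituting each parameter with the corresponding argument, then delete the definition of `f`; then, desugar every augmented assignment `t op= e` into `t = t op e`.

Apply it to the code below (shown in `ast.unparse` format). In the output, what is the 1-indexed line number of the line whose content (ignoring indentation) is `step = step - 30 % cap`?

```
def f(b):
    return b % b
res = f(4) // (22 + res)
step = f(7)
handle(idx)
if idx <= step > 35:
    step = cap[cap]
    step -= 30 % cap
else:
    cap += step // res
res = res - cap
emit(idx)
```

Transformed code:
res = 4 % 4 // (22 + res)
step = 7 % 7
handle(idx)
if idx <= step > 35:
    step = cap[cap]
    step = step - 30 % cap
else:
    cap = cap + step // res
res = res - cap
emit(idx)

6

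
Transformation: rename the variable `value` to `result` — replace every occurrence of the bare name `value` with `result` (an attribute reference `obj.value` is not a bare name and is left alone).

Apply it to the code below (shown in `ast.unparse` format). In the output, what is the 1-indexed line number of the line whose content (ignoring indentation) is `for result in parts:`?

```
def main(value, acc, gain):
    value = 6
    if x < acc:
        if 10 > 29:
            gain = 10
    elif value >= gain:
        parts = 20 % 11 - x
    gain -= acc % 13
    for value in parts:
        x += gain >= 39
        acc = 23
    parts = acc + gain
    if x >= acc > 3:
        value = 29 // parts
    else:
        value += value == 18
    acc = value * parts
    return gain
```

Transformed code:
def main(result, acc, gain):
    result = 6
    if x < acc:
        if 10 > 29:
            gain = 10
    elif result >= gain:
        parts = 20 % 11 - x
    gain -= acc % 13
    for result in parts:
        x += gain >= 39
        acc = 23
    parts = acc + gain
    if x >= acc > 3:
        result = 29 // parts
    else:
        result += result == 18
    acc = result * parts
    return gain

9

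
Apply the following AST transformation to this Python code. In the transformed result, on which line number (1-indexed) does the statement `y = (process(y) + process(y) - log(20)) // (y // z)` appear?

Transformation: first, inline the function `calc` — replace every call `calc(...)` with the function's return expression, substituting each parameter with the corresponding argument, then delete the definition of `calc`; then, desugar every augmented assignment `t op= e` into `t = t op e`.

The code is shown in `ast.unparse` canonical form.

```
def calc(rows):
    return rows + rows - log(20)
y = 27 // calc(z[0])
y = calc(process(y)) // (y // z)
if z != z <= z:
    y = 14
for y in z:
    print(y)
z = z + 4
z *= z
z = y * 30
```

Transformed code:
y = 27 // (z[0] + z[0] - log(20))
y = (process(y) + process(y) - log(20)) // (y // z)
if z != z <= z:
    y = 14
for y in z:
    print(y)
z = z + 4
z = z * z
z = y * 30

2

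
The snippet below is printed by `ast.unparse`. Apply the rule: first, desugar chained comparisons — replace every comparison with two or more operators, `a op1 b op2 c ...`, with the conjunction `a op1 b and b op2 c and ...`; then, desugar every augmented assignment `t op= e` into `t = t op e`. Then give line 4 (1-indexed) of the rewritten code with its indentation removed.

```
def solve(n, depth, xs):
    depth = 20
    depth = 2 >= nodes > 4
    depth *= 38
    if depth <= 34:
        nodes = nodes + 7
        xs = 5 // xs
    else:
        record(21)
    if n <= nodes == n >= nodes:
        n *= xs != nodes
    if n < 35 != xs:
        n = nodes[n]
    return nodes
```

Transformed code:
def solve(n, depth, xs):
    depth = 20
    depth = 2 >= nodes and nodes > 4
    depth = depth * 38
    if depth <= 34:
        nodes = nodes + 7
        xs = 5 // xs
    else:
        record(21)
    if n <= nodes and nodes == n and (n >= nodes):
        n = n * (xs != nodes)
    if n < 35 and 35 != xs:
        n = nodes[n]
    return nodes

depth = depth * 38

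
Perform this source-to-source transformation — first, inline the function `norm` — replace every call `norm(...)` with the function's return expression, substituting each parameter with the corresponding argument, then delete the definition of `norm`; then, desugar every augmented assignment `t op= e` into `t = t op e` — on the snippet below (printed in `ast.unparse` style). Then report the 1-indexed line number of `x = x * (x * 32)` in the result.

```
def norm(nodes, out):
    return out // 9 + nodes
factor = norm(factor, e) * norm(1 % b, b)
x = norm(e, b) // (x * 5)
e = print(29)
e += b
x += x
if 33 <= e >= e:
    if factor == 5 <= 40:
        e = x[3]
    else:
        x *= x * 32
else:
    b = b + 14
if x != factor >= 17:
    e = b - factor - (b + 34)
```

Transformed code:
factor = (e // 9 + factor) * (b // 9 + 1 % b)
x = (b // 9 + e) // (x * 5)
e = print(29)
e = e + b
x = x + x
if 33 <= e >= e:
    if factor == 5 <= 40:
        e = x[3]
    else:
        x = x * (x * 32)
else:
    b = b + 14
if x != factor >= 17:
    e = b - factor - (b + 34)

10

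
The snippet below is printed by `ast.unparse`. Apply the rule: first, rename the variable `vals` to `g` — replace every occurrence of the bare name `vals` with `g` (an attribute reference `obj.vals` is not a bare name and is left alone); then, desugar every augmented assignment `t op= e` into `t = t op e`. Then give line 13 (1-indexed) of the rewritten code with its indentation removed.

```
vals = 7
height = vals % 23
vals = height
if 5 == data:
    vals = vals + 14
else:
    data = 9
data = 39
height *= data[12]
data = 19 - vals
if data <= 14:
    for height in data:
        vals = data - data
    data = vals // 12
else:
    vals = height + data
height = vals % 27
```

Transformed code:
g = 7
height = g % 23
g = height
if 5 == data:
    g = g + 14
else:
    data = 9
data = 39
height = height * data[12]
data = 19 - g
if data <= 14:
    for height in data:
        g = data - data
    data = g // 12
else:
    g = height + data
height = g % 27

g = data - data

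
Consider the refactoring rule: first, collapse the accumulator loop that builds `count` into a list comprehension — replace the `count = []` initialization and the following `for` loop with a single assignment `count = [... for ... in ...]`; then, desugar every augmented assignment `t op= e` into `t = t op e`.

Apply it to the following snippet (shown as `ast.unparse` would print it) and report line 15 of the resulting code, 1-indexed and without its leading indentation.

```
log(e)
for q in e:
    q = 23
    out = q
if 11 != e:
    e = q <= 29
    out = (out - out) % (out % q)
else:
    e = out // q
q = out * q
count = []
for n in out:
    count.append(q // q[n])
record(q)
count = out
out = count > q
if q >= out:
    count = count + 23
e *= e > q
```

Transformed code:
log(e)
for q in e:
    q = 23
    out = q
if 11 != e:
    e = q <= 29
    out = (out - out) % (out % q)
else:
    e = out // q
q = out * q
count = [q // q[n] for n in out]
record(q)
count = out
out = count > q
if q >= out:
    count = count + 23
e = e * (e > q)

if q >= out:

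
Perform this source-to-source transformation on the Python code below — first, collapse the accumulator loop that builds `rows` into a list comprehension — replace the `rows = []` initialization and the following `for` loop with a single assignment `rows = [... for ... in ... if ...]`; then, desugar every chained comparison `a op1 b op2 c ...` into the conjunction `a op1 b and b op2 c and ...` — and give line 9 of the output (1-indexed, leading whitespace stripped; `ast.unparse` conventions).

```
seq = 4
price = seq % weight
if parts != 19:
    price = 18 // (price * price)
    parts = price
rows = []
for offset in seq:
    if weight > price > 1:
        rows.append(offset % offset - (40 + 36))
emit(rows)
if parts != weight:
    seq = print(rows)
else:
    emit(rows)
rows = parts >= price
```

seq = print(rows)

Transformed code:
seq = 4
price = seq % weight
if parts != 19:
    price = 18 // (price * price)
    parts = price
rows = [offset % offset - (40 + 36) for offset in seq if weight > price and price > 1]
emit(rows)
if parts != weight:
    seq = print(rows)
else:
    emit(rows)
rows = parts >= price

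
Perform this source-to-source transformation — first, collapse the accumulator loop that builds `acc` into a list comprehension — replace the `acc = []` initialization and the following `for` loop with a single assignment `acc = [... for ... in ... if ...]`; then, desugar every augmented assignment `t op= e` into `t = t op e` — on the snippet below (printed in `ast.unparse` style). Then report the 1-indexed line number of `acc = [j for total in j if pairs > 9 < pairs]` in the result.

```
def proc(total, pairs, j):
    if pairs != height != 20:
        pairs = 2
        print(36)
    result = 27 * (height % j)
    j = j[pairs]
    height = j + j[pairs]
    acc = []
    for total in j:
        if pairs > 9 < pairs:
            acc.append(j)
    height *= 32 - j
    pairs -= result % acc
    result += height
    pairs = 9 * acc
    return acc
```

Transformed code:
def proc(total, pairs, j):
    if pairs != height != 20:
        pairs = 2
        print(36)
    result = 27 * (height % j)
    j = j[pairs]
    height = j + j[pairs]
    acc = [j for total in j if pairs > 9 < pairs]
    height = height * (32 - j)
    pairs = pairs - result % acc
    result = result + height
    pairs = 9 * acc
    return acc

8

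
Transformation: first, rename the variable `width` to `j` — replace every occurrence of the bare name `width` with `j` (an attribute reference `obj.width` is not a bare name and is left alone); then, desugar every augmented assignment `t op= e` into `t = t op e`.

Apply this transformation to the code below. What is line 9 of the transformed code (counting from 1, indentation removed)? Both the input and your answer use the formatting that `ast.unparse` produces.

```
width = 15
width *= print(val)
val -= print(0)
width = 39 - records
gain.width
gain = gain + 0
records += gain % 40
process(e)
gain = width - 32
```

Transformed code:
j = 15
j = j * print(val)
val = val - print(0)
j = 39 - records
gain.width
gain = gain + 0
records = records + gain % 40
process(e)
gain = j - 32

gain = j - 32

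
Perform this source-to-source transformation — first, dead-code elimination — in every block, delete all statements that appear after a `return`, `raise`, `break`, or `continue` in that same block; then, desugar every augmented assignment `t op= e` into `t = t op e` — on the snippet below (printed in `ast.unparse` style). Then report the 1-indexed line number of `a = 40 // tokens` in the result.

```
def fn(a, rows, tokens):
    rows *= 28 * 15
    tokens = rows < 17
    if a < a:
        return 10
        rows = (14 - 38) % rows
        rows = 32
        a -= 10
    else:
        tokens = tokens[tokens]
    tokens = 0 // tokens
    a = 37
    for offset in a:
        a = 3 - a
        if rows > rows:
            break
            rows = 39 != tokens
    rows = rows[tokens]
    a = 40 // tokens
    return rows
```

15

Transformed code:
def fn(a, rows, tokens):
    rows = rows * (28 * 15)
    tokens = rows < 17
    if a < a:
        return 10
    else:
        tokens = tokens[tokens]
    tokens = 0 // tokens
    a = 37
    for offset in a:
        a = 3 - a
        if rows > rows:
            break
    rows = rows[tokens]
    a = 40 // tokens
    return rows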